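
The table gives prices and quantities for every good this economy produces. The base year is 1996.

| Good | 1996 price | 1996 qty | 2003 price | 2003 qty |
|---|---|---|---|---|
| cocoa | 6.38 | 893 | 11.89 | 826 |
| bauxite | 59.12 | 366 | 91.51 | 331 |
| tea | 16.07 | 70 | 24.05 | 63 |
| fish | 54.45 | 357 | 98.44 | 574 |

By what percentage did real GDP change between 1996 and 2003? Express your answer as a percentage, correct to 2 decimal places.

Real GDP 1996 = Nominal GDP 1996 = 6.38·893 + 59.12·366 + 16.07·70 + 54.45·357 = 47898.81.
Real GDP 2003 (at 1996 prices) = 6.38·826 + 59.12·331 + 16.07·63 + 54.45·574 = 57105.31.
Real growth = 57105.31/47898.81 − 1 = 0.1922.

19.22%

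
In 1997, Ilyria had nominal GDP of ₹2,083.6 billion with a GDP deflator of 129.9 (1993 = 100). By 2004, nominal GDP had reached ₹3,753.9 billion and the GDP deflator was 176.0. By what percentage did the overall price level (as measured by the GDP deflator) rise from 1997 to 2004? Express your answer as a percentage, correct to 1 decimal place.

35.5%

Price-level change = 176.0 / 129.9 − 1 = 0.3549.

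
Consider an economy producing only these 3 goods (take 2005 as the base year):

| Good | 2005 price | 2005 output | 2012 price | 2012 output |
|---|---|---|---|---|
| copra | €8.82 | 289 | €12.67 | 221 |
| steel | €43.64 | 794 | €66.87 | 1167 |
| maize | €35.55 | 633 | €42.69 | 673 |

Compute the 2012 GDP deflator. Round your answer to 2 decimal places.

142.66

Nominal GDP 2012 = 12.67·221 + 66.87·1167 + 42.69·673 = 109567.73.
Real GDP 2012 (at 2005 prices) = 8.82·221 + 43.64·1167 + 35.55·673 = 76802.25.
Deflator = Nominal/Real × 100 = 109567.73/76802.25 × 100 = 142.662.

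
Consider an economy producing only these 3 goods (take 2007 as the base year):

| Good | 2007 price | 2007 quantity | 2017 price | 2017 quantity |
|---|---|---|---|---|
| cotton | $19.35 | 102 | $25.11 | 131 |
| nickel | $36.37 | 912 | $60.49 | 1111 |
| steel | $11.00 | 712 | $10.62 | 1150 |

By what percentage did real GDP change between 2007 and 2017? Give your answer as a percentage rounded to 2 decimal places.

29.36%

Real GDP 2007 = Nominal GDP 2007 = 19.35·102 + 36.37·912 + 11.00·712 = 42975.14.
Real GDP 2017 (at 2007 prices) = 19.35·131 + 36.37·1111 + 11.00·1150 = 55591.92.
Real growth = 55591.92/42975.14 − 1 = 0.2936.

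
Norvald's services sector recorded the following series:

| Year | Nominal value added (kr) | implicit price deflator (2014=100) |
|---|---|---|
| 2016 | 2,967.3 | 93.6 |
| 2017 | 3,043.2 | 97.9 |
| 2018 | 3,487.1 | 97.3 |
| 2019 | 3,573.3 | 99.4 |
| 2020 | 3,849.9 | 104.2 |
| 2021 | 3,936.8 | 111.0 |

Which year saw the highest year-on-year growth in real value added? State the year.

2018

2017: real = 3043.2/0.979 = 3108.48; growth vs 2016 (3170.19) = -1.95%.
2018: real = 3487.1/0.973 = 3583.86; growth vs 2017 (3108.48) = 15.29%.
2019: real = 3573.3/0.994 = 3594.87; growth vs 2018 (3583.86) = 0.31%.
2020: real = 3849.9/1.042 = 3694.72; growth vs 2019 (3594.87) = 2.78%.
2021: real = 3936.8/1.110 = 3546.67; growth vs 2020 (3694.72) = -4.01%.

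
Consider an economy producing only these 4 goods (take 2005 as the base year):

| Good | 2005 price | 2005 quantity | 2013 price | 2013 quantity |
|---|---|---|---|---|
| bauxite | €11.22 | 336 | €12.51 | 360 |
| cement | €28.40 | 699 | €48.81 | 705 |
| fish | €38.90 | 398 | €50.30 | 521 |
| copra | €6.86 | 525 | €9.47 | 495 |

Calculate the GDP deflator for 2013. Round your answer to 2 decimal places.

Nominal GDP 2013 = 12.51·360 + 48.81·705 + 50.30·521 + 9.47·495 = 69808.60.
Real GDP 2013 (at 2005 prices) = 11.22·360 + 28.40·705 + 38.90·521 + 6.86·495 = 47723.80.
Deflator = Nominal/Real × 100 = 69808.60/47723.80 × 100 = 146.276.

146.28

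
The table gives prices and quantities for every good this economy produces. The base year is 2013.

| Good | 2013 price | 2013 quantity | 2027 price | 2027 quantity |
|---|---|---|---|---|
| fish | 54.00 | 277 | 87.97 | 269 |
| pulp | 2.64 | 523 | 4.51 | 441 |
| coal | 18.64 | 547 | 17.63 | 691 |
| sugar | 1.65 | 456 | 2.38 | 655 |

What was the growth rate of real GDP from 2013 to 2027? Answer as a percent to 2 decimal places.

Real GDP 2013 = Nominal GDP 2013 = 54.00·277 + 2.64·523 + 18.64·547 + 1.65·456 = 27287.20.
Real GDP 2027 (at 2013 prices) = 54.00·269 + 2.64·441 + 18.64·691 + 1.65·655 = 29651.23.
Real growth = 29651.23/27287.20 − 1 = 0.0866.

8.66%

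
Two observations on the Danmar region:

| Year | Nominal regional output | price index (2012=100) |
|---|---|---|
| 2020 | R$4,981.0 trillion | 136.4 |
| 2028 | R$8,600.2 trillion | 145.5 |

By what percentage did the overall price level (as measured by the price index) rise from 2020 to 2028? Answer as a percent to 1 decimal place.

6.7%

Price-level change = 145.5 / 136.4 − 1 = 0.0667.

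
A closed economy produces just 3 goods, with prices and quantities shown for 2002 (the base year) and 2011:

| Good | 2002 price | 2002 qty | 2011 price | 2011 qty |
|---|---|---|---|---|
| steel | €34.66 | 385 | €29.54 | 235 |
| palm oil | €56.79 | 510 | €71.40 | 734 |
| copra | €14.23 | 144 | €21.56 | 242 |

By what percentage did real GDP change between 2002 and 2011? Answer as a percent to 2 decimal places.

20.10%

Real GDP 2002 = Nominal GDP 2002 = 34.66·385 + 56.79·510 + 14.23·144 = 44356.12.
Real GDP 2011 (at 2002 prices) = 34.66·235 + 56.79·734 + 14.23·242 = 53272.62.
Real growth = 53272.62/44356.12 − 1 = 0.2010.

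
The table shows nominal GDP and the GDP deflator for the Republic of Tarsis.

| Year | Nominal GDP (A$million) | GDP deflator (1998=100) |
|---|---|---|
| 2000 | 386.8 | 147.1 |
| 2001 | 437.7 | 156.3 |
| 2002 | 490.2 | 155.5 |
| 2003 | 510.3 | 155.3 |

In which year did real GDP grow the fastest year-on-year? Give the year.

2001: real = 437.7/1.563 = 280.04; growth vs 2000 (262.95) = 6.50%.
2002: real = 490.2/1.555 = 315.24; growth vs 2001 (280.04) = 12.57%.
2003: real = 510.3/1.553 = 328.59; growth vs 2002 (315.24) = 4.23%.

2002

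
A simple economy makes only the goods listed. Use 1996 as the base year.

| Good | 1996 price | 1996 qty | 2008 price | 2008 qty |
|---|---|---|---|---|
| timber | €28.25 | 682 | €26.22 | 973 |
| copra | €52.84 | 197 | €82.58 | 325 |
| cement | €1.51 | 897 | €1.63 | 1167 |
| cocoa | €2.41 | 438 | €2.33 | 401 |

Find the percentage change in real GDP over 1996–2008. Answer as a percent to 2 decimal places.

47.69%

Real GDP 1996 = Nominal GDP 1996 = 28.25·682 + 52.84·197 + 1.51·897 + 2.41·438 = 32086.03.
Real GDP 2008 (at 1996 prices) = 28.25·973 + 52.84·325 + 1.51·1167 + 2.41·401 = 47388.83.
Real growth = 47388.83/32086.03 − 1 = 0.4769.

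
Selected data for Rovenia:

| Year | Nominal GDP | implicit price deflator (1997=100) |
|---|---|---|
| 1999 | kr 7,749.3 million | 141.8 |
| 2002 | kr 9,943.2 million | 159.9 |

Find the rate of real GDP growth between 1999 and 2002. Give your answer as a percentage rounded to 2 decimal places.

Deflate each year: 1999 → 7749.3/1.418 = 5464.95; 2002 → 9943.2/1.599 = 6218.39.
So real GDP changed by 6218.39/5464.95 − 1 = 0.1379, i.e. 13.79%.

13.79%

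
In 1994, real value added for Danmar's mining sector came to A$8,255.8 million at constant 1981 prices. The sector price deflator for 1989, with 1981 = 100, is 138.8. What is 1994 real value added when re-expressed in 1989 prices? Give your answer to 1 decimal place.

Real value added in 1989 prices = Real value added in 1981 prices × (P_1989/P_1981) = 8255.8 × 1.388 = 11459.05.

A$11,459.1 million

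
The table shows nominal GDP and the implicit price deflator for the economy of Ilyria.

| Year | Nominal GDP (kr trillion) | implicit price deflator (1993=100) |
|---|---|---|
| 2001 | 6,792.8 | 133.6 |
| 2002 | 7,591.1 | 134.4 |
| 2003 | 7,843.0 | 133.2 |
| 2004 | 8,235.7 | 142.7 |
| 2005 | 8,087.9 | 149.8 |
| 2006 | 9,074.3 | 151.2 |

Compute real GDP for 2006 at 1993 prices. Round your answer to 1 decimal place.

kr 6,001.5 trillion

Real GDP 2006 = 9074.3 / 1.512 = 6001.52.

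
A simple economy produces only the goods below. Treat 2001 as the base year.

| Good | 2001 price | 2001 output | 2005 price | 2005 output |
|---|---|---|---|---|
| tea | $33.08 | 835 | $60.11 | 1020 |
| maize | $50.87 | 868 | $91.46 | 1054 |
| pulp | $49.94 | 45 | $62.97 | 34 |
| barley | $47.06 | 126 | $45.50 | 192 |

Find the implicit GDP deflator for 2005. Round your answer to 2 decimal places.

Nominal GDP 2005 = 60.11·1020 + 91.46·1054 + 62.97·34 + 45.50·192 = 168588.02.
Real GDP 2005 (at 2001 prices) = 33.08·1020 + 50.87·1054 + 49.94·34 + 47.06·192 = 98092.06.
Deflator = Nominal/Real × 100 = 168588.02/98092.06 × 100 = 171.867.

171.87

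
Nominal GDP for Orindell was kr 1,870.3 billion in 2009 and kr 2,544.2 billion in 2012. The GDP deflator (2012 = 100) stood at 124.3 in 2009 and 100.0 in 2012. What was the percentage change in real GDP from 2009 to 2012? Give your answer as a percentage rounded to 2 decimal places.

Real GDP 2009 = 1870.3 / 1.243 = 1504.67.
Real GDP 2012 = 2544.2 / 1.000 = 2544.20.
Real growth = 2544.20 / 1504.67 − 1 = 0.6909.

69.09%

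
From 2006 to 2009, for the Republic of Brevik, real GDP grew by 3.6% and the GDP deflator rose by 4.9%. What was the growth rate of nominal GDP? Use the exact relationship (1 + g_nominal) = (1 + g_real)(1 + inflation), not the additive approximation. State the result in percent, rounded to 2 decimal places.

8.68%

(1 + g_nom) = (1 + g_real)(1 + π) = 1.0360 × 1.0490 = 1.08676.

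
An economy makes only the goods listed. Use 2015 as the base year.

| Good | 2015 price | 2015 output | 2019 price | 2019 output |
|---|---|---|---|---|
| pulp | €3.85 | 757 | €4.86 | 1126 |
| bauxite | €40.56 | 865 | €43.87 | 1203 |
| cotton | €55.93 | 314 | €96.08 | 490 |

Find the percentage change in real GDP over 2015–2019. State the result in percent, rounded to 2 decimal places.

Real GDP 2015 = Nominal GDP 2015 = 3.85·757 + 40.56·865 + 55.93·314 = 55560.87.
Real GDP 2019 (at 2015 prices) = 3.85·1126 + 40.56·1203 + 55.93·490 = 80534.48.
Real growth = 80534.48/55560.87 − 1 = 0.4495.

44.95%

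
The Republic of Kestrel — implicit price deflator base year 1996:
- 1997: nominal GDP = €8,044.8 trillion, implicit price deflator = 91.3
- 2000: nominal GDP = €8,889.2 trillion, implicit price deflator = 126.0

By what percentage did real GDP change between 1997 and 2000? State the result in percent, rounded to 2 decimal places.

-19.93%

Real GDP 1997 = 8044.8 / 0.913 = 8811.39.
Real GDP 2000 = 8889.2 / 1.260 = 7054.92.
Real growth = 7054.92 / 8811.39 − 1 = -0.1993.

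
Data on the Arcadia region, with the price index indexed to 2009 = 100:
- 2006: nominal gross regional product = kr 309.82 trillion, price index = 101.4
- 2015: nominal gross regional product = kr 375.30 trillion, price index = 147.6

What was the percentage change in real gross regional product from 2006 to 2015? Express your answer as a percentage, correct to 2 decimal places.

Real gross regional product 2006 = 309.82 / 1.014 = 305.54.
Real gross regional product 2015 = 375.30 / 1.476 = 254.27.
Real growth = 254.27 / 305.54 − 1 = -0.1678.

-16.78%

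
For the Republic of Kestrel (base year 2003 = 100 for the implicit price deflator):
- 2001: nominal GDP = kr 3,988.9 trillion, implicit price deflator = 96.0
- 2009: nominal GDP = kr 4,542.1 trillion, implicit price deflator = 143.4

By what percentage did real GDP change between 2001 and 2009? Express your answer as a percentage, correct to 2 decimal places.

Real GDP 2001 = 3988.9 / 0.960 = 4155.10.
Real GDP 2009 = 4542.1 / 1.434 = 3167.43.
Real growth = 3167.43 / 4155.10 − 1 = -0.2377.

-23.77%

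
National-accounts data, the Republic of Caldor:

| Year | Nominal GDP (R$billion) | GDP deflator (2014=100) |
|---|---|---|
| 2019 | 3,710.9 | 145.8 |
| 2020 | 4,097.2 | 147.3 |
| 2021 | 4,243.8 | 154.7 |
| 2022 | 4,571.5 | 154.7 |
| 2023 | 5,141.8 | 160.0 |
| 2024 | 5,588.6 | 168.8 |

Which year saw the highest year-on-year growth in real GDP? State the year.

2020: real = 4097.2/1.473 = 2781.53; growth vs 2019 (2545.20) = 9.29%.
2021: real = 4243.8/1.547 = 2743.24; growth vs 2020 (2781.53) = -1.38%.
2022: real = 4571.5/1.547 = 2955.07; growth vs 2021 (2743.24) = 7.72%.
2023: real = 5141.8/1.600 = 3213.63; growth vs 2022 (2955.07) = 8.75%.
2024: real = 5588.6/1.688 = 3310.78; growth vs 2023 (3213.63) = 3.02%.

2020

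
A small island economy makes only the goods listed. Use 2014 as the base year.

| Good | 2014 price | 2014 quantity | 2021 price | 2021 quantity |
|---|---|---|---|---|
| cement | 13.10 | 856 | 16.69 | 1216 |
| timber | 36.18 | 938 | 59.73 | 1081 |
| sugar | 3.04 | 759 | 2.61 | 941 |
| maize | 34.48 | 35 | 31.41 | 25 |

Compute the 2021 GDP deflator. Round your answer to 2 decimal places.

149.93

Nominal GDP 2021 = 16.69·1216 + 59.73·1081 + 2.61·941 + 31.41·25 = 88104.43.
Real GDP 2021 (at 2014 prices) = 13.10·1216 + 36.18·1081 + 3.04·941 + 34.48·25 = 58762.82.
Deflator = Nominal/Real × 100 = 88104.43/58762.82 × 100 = 149.932.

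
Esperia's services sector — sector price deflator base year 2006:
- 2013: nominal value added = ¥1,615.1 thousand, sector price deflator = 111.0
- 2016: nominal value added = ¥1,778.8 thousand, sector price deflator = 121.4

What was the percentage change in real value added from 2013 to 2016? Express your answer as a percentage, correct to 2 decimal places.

0.70%

Real value added 2013 = 1615.1 / 1.110 = 1455.05.
Real value added 2016 = 1778.8 / 1.214 = 1465.24.
Real growth = 1465.24 / 1455.05 − 1 = 0.0070.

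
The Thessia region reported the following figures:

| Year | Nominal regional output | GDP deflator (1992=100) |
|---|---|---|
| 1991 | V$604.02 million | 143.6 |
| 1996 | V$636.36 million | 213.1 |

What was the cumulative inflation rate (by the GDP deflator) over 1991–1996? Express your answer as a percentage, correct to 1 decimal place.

48.4%

Price-level change = 213.1 / 143.6 − 1 = 0.4840.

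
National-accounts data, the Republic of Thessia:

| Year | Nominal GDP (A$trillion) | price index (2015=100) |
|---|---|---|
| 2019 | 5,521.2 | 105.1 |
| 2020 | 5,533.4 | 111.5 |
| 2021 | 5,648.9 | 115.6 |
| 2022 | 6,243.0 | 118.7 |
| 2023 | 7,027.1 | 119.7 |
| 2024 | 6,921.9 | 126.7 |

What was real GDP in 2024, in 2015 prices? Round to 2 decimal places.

A$5,463.22 trillion

Real GDP 2024 = 6921.9 / 1.267 = 5463.22.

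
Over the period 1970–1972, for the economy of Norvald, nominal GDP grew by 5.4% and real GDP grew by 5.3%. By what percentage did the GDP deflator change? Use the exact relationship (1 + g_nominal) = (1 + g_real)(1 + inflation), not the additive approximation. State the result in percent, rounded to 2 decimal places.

0.09%

(1 + g_nom) = (1 + g_real)(1 + π), so π = 1.0540 / 1.0530 − 1 = 0.00095.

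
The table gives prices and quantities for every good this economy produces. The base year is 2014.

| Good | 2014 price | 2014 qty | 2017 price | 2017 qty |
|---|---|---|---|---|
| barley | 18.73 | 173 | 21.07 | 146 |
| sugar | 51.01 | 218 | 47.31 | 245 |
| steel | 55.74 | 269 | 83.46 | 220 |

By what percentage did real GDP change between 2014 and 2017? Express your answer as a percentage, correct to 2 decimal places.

-6.34%

Real GDP 2014 = Nominal GDP 2014 = 18.73·173 + 51.01·218 + 55.74·269 = 29354.53.
Real GDP 2017 (at 2014 prices) = 18.73·146 + 51.01·245 + 55.74·220 = 27494.83.
Real growth = 27494.83/29354.53 − 1 = -0.0634.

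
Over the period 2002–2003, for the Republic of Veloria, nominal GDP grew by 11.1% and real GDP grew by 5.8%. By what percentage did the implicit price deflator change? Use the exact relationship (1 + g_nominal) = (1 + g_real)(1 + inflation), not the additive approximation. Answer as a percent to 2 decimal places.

5.01%

(1 + g_nom) = (1 + g_real)(1 + π), so π = 1.1110 / 1.0580 − 1 = 0.05009.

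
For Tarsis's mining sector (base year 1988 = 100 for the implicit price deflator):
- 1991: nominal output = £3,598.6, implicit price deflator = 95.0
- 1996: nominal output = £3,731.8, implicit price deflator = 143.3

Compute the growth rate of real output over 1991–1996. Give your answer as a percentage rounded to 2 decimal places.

-31.25%

Deflate each year: 1991 → 3598.6/0.950 = 3788.00; 1996 → 3731.8/1.433 = 2604.19.
So real output changed by 2604.19/3788.00 − 1 = -0.3125, i.e. -31.25%.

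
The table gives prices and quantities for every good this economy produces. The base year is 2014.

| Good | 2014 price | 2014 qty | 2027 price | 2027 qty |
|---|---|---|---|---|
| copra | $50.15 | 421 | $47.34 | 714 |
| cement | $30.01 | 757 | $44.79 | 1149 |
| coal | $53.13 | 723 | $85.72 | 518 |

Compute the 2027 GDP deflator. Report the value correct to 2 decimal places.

Nominal GDP 2027 = 47.34·714 + 44.79·1149 + 85.72·518 = 129667.43.
Real GDP 2027 (at 2014 prices) = 50.15·714 + 30.01·1149 + 53.13·518 = 97809.93.
Deflator = Nominal/Real × 100 = 129667.43/97809.93 × 100 = 132.571.

132.57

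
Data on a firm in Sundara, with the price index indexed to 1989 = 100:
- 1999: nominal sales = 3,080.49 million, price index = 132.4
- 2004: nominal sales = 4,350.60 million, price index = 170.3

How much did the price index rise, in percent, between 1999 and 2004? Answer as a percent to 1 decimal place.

28.6%

Price-level change = 170.3 / 132.4 − 1 = 0.2863.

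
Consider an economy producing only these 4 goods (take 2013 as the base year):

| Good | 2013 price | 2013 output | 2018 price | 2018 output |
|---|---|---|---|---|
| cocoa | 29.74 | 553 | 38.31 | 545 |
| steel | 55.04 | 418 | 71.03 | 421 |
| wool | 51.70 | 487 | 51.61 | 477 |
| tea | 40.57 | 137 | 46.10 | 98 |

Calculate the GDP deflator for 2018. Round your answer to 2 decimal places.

Nominal GDP 2018 = 38.31·545 + 71.03·421 + 51.61·477 + 46.10·98 = 79918.35.
Real GDP 2018 (at 2013 prices) = 29.74·545 + 55.04·421 + 51.70·477 + 40.57·98 = 68016.90.
Deflator = Nominal/Real × 100 = 79918.35/68016.90 × 100 = 117.498.

117.50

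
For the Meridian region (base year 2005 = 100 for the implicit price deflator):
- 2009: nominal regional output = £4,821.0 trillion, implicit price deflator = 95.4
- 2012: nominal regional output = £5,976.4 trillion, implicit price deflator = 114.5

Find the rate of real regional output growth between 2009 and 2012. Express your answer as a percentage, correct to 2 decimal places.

3.29%

Real regional output 2009 = 4821.0 / 0.954 = 5053.46.
Real regional output 2012 = 5976.4 / 1.145 = 5219.56.
Real growth = 5219.56 / 5053.46 − 1 = 0.0329.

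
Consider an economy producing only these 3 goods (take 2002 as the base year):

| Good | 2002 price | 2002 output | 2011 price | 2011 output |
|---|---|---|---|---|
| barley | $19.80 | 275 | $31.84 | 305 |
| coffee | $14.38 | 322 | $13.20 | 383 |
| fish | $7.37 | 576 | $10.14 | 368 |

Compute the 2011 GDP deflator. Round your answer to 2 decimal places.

Nominal GDP 2011 = 31.84·305 + 13.20·383 + 10.14·368 = 18498.32.
Real GDP 2011 (at 2002 prices) = 19.80·305 + 14.38·383 + 7.37·368 = 14258.70.
Deflator = Nominal/Real × 100 = 18498.32/14258.70 × 100 = 129.734.

129.73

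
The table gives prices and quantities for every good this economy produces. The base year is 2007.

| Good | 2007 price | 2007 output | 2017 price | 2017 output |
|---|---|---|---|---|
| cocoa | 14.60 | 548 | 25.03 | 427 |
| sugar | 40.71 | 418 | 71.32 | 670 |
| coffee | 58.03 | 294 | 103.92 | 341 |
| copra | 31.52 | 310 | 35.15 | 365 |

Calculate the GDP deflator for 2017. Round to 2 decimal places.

Nominal GDP 2017 = 25.03·427 + 71.32·670 + 103.92·341 + 35.15·365 = 106738.68.
Real GDP 2017 (at 2007 prices) = 14.60·427 + 40.71·670 + 58.03·341 + 31.52·365 = 64802.93.
Deflator = Nominal/Real × 100 = 106738.68/64802.93 × 100 = 164.713.

164.71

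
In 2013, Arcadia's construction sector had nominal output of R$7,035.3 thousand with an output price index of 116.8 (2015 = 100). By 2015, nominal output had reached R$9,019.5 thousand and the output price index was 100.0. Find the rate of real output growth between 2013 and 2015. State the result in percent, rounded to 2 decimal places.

49.74%

Deflate each year: 2013 → 7035.3/1.168 = 6023.37; 2015 → 9019.5/1.000 = 9019.50.
So real output changed by 9019.50/6023.37 − 1 = 0.4974, i.e. 49.74%.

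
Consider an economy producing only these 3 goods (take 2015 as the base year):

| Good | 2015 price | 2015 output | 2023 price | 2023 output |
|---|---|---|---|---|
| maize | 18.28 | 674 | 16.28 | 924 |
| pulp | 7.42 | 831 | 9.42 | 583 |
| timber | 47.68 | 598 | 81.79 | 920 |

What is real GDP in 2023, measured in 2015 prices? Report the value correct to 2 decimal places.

65082.18

Real GDP 2023 = Σ (p_2015 × q_2023) = 18.28·924 + 7.42·583 + 47.68·920 = 65082.18.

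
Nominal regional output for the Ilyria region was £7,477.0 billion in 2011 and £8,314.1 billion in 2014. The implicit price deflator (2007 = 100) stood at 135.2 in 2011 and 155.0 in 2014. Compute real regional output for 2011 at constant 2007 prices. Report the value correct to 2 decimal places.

£5,530.33 billion

Real regional output = Nominal / (implicit price deflator/100) = 7477.0 / 1.352 = 5530.33.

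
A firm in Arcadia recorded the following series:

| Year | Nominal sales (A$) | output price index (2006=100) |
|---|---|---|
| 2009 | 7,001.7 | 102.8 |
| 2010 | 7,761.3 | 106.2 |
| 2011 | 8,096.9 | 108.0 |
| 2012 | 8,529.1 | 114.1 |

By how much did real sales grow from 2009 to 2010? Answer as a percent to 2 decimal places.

7.30%

Real sales 2009 = 7001.7/1.028 = 6810.99.
Real sales 2010 = 7761.3/1.062 = 7308.19.
Change = 7308.19/6810.99 − 1 = 0.0730.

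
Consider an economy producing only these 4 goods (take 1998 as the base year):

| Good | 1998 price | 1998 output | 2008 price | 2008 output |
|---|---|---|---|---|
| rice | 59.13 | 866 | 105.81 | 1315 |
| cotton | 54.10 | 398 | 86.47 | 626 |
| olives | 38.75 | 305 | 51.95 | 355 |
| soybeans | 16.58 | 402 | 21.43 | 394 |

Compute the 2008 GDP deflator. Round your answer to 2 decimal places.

166.90

Nominal GDP 2008 = 105.81·1315 + 86.47·626 + 51.95·355 + 21.43·394 = 220156.04.
Real GDP 2008 (at 1998 prices) = 59.13·1315 + 54.10·626 + 38.75·355 + 16.58·394 = 131911.32.
Deflator = Nominal/Real × 100 = 220156.04/131911.32 × 100 = 166.897.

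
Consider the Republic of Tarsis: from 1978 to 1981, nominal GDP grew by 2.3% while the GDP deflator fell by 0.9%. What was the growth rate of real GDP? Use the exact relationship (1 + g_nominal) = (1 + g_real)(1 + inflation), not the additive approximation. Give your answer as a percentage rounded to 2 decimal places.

3.23%

(1 + g_nom) = (1 + g_real)(1 + π), so g_real = 1.0230 / 0.9910 − 1 = 0.03229.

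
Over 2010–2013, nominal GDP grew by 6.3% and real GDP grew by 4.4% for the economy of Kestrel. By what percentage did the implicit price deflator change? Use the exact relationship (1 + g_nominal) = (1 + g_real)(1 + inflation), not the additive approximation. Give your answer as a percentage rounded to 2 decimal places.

(1 + g_nom) = (1 + g_real)(1 + π), so π = 1.0630 / 1.0440 − 1 = 0.01820.

1.82%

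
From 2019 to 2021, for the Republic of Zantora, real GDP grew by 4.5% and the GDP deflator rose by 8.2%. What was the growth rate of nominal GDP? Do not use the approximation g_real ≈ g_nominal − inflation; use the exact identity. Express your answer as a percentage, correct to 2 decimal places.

13.07%

(1 + g_nom) = (1 + g_real)(1 + π) = 1.0450 × 1.0820 = 1.13069.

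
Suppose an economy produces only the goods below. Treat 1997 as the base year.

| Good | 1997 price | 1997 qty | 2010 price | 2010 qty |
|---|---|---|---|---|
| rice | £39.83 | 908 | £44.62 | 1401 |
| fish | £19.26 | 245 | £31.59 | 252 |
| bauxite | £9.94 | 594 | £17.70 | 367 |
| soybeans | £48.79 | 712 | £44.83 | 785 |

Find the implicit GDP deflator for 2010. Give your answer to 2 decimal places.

Nominal GDP 2010 = 44.62·1401 + 31.59·252 + 17.70·367 + 44.83·785 = 112160.75.
Real GDP 2010 (at 1997 prices) = 39.83·1401 + 19.26·252 + 9.94·367 + 48.79·785 = 102603.48.
Deflator = Nominal/Real × 100 = 112160.75/102603.48 × 100 = 109.315.

109.31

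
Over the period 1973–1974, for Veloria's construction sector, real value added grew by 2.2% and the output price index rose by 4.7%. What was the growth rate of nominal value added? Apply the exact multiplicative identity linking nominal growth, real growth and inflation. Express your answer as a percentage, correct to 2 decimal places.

(1 + g_nom) = (1 + g_real)(1 + π) = 1.0220 × 1.0470 = 1.07003.

7.00%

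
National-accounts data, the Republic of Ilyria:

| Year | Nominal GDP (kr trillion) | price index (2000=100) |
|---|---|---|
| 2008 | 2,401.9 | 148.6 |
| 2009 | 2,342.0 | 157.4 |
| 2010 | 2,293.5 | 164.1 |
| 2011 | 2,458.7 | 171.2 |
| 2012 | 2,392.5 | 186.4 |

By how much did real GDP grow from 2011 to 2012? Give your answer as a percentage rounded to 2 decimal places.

Real GDP 2011 = 2458.7/1.712 = 1436.16.
Real GDP 2012 = 2392.5/1.864 = 1283.53.
Change = 1283.53/1436.16 − 1 = -0.1063.

-10.63%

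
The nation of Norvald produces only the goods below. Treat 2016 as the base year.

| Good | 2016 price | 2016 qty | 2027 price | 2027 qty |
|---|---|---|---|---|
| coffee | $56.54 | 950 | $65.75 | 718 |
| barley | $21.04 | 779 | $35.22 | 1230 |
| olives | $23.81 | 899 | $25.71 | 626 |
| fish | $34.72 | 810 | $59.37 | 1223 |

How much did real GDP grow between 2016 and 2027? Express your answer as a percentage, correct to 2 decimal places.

3.52%

Real GDP 2016 = Nominal GDP 2016 = 56.54·950 + 21.04·779 + 23.81·899 + 34.72·810 = 119631.55.
Real GDP 2027 (at 2016 prices) = 56.54·718 + 21.04·1230 + 23.81·626 + 34.72·1223 = 123842.54.
Real growth = 123842.54/119631.55 − 1 = 0.0352.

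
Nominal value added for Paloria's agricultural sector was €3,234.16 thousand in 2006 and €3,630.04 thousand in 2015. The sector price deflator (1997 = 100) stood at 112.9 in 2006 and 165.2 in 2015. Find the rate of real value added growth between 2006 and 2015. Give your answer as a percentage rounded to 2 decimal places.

Deflate each year: 2006 → 3234.16/1.129 = 2864.62; 2015 → 3630.04/1.652 = 2197.36.
So real value added changed by 2197.36/2864.62 − 1 = -0.2329, i.e. -23.29%.

-23.29%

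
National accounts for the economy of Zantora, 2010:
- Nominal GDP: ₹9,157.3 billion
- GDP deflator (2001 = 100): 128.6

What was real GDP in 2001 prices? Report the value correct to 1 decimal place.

Real GDP = Nominal / (GDP deflator/100) = 9157.3 / 1.286 = 7120.76.

₹7,120.8 billion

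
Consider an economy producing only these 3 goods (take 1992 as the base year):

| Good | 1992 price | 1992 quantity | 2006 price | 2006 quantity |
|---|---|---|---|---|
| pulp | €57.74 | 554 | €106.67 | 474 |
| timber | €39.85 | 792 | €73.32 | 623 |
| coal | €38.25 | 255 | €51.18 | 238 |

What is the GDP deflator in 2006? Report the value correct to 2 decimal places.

176.87

Nominal GDP 2006 = 106.67·474 + 73.32·623 + 51.18·238 = 108420.78.
Real GDP 2006 (at 1992 prices) = 57.74·474 + 39.85·623 + 38.25·238 = 61298.81.
Deflator = Nominal/Real × 100 = 108420.78/61298.81 × 100 = 176.873.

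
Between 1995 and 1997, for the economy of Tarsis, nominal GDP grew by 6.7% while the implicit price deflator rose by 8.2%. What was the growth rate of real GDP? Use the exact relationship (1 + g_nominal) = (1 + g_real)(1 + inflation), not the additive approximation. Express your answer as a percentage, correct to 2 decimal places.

(1 + g_nom) = (1 + g_real)(1 + π), so g_real = 1.0670 / 1.0820 − 1 = -0.01386.

-1.39%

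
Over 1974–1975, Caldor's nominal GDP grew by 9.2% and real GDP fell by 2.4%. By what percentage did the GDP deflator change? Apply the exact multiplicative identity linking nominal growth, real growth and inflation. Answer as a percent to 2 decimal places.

(1 + g_nom) = (1 + g_real)(1 + π), so π = 1.0920 / 0.9760 − 1 = 0.11885.

11.89%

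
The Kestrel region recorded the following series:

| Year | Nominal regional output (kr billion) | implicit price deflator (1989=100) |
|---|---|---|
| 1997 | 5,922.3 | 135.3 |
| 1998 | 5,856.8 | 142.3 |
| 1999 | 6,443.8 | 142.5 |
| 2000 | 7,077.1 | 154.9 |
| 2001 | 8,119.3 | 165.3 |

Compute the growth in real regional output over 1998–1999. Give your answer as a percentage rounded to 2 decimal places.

Real regional output 1998 = 5856.8/1.423 = 4115.81.
Real regional output 1999 = 6443.8/1.425 = 4521.96.
Change = 4521.96/4115.81 − 1 = 0.0987.

9.87%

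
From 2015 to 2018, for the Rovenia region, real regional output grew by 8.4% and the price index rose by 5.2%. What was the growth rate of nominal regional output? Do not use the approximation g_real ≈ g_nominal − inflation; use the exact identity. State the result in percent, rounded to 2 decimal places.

14.04%

(1 + g_nom) = (1 + g_real)(1 + π) = 1.0840 × 1.0520 = 1.14037.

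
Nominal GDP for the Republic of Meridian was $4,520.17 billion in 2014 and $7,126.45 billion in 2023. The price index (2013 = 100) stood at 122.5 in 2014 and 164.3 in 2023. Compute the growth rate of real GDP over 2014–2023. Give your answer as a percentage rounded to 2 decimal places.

Deflate each year: 2014 → 4520.17/1.225 = 3689.93; 2023 → 7126.45/1.643 = 4337.46.
So real GDP changed by 4337.46/3689.93 − 1 = 0.1755, i.e. 17.55%.

17.55%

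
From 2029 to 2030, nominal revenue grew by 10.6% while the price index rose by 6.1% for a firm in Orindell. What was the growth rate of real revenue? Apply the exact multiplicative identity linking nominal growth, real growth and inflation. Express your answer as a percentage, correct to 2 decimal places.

4.24%

(1 + g_nom) = (1 + g_real)(1 + π), so g_real = 1.1060 / 1.0610 − 1 = 0.04241.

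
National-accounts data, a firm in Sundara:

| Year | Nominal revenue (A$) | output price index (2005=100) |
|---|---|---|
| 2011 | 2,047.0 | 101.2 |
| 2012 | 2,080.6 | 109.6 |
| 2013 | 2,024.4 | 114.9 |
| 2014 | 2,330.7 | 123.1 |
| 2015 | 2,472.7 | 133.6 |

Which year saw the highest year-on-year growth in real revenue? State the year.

2014

2012: real = 2080.6/1.096 = 1898.36; growth vs 2011 (2022.73) = -6.15%.
2013: real = 2024.4/1.149 = 1761.88; growth vs 2012 (1898.36) = -7.19%.
2014: real = 2330.7/1.231 = 1893.34; growth vs 2013 (1761.88) = 7.46%.
2015: real = 2472.7/1.336 = 1850.82; growth vs 2014 (1893.34) = -2.25%.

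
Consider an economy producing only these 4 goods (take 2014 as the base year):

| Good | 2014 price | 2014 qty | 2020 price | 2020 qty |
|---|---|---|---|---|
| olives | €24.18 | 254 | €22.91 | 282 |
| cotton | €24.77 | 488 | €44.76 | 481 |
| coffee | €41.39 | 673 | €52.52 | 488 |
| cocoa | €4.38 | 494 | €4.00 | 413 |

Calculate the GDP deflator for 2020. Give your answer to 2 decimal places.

Nominal GDP 2020 = 22.91·282 + 44.76·481 + 52.52·488 + 4.00·413 = 55271.94.
Real GDP 2020 (at 2014 prices) = 24.18·282 + 24.77·481 + 41.39·488 + 4.38·413 = 40740.39.
Deflator = Nominal/Real × 100 = 55271.94/40740.39 × 100 = 135.669.

135.67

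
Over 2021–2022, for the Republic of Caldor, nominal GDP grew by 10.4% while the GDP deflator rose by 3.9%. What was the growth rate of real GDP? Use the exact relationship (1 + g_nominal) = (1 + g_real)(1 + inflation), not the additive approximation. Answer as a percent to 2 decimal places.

6.26%

(1 + g_nom) = (1 + g_real)(1 + π), so g_real = 1.1040 / 1.0390 − 1 = 0.06256.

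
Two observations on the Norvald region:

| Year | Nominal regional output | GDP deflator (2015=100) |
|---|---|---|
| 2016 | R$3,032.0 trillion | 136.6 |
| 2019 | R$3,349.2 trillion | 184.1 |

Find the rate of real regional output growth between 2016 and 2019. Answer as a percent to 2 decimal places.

-18.04%

Real regional output 2016 = 3032.0 / 1.366 = 2219.62.
Real regional output 2019 = 3349.2 / 1.841 = 1819.23.
Real growth = 1819.23 / 2219.62 − 1 = -0.1804.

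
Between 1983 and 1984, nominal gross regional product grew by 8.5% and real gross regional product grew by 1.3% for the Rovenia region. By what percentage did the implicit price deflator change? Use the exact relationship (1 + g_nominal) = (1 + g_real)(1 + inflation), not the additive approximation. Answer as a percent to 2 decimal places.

7.11%

(1 + g_nom) = (1 + g_real)(1 + π), so π = 1.0850 / 1.0130 − 1 = 0.07108.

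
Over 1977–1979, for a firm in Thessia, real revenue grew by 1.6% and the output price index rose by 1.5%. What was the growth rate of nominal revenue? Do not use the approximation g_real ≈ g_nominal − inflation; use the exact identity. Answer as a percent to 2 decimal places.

(1 + g_nom) = (1 + g_real)(1 + π) = 1.0160 × 1.0150 = 1.03124.

3.12%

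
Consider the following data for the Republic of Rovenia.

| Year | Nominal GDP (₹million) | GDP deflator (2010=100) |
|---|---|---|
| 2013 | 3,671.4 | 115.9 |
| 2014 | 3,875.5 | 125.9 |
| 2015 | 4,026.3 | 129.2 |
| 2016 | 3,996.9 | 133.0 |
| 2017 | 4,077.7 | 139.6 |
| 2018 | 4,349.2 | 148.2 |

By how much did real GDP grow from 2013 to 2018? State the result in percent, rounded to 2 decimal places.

-7.36%

Real GDP 2013 = 3671.4/1.159 = 3167.73.
Real GDP 2018 = 4349.2/1.482 = 2934.68.
Change = 2934.68/3167.73 − 1 = -0.0736.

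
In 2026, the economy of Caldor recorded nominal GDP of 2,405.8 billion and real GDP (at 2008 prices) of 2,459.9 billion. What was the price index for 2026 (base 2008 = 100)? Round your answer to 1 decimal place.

price index = (Nominal / Real) × 100 = 2405.8 / 2459.9 × 100 = 97.80.

97.8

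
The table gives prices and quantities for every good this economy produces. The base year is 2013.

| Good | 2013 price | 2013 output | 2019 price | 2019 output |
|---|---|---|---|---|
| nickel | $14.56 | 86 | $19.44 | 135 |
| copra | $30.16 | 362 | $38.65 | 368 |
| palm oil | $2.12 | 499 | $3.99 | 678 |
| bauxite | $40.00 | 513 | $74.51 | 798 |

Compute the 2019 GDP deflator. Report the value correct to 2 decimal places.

Nominal GDP 2019 = 19.44·135 + 38.65·368 + 3.99·678 + 74.51·798 = 79011.80.
Real GDP 2019 (at 2013 prices) = 14.56·135 + 30.16·368 + 2.12·678 + 40.00·798 = 46421.84.
Deflator = Nominal/Real × 100 = 79011.80/46421.84 × 100 = 170.204.

170.20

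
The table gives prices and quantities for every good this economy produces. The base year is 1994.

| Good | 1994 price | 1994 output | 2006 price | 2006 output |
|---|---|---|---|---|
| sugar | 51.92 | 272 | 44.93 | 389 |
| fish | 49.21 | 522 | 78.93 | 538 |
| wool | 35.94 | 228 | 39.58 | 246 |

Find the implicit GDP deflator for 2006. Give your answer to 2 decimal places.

125.52

Nominal GDP 2006 = 44.93·389 + 78.93·538 + 39.58·246 = 69678.79.
Real GDP 2006 (at 1994 prices) = 51.92·389 + 49.21·538 + 35.94·246 = 55513.10.
Deflator = Nominal/Real × 100 = 69678.79/55513.10 × 100 = 125.518.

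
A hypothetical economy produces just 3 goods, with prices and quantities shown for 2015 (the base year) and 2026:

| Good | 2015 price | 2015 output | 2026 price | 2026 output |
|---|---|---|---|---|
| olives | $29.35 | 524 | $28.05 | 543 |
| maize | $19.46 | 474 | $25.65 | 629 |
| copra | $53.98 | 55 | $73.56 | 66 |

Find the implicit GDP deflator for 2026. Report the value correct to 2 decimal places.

114.11

Nominal GDP 2026 = 28.05·543 + 25.65·629 + 73.56·66 = 36219.96.
Real GDP 2026 (at 2015 prices) = 29.35·543 + 19.46·629 + 53.98·66 = 31740.07.
Deflator = Nominal/Real × 100 = 36219.96/31740.07 × 100 = 114.114.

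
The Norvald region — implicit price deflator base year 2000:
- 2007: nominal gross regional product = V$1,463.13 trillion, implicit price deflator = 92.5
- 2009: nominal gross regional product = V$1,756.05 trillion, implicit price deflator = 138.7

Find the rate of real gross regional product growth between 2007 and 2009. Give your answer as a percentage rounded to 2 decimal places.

-19.96%

Real gross regional product 2007 = 1463.13 / 0.925 = 1581.76.
Real gross regional product 2009 = 1756.05 / 1.387 = 1266.08.
Real growth = 1266.08 / 1581.76 − 1 = -0.1996.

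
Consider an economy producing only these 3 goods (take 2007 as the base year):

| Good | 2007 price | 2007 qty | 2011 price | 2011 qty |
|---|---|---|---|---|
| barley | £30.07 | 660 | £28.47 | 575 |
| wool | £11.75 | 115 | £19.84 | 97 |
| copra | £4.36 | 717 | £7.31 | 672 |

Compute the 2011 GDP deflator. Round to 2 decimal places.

Nominal GDP 2011 = 28.47·575 + 19.84·97 + 7.31·672 = 23207.05.
Real GDP 2011 (at 2007 prices) = 30.07·575 + 11.75·97 + 4.36·672 = 21359.92.
Deflator = Nominal/Real × 100 = 23207.05/21359.92 × 100 = 108.648.

108.65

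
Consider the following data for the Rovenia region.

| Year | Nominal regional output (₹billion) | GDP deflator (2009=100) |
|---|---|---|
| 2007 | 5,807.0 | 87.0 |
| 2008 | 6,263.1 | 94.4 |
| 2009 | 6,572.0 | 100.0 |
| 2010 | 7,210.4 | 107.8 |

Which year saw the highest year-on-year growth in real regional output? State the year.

2010

2008: real = 6263.1/0.944 = 6634.64; growth vs 2007 (6674.71) = -0.60%.
2009: real = 6572.0/1.000 = 6572.00; growth vs 2008 (6634.64) = -0.94%.
2010: real = 7210.4/1.078 = 6688.68; growth vs 2009 (6572.00) = 1.78%.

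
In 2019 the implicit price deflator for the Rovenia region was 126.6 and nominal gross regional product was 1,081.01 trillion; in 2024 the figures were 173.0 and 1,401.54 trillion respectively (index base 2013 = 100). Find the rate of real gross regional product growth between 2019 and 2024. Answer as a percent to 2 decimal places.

Deflate each year: 2019 → 1081.01/1.266 = 853.88; 2024 → 1401.54/1.730 = 810.14.
So real gross regional product changed by 810.14/853.88 − 1 = -0.0512, i.e. -5.12%.

-5.12%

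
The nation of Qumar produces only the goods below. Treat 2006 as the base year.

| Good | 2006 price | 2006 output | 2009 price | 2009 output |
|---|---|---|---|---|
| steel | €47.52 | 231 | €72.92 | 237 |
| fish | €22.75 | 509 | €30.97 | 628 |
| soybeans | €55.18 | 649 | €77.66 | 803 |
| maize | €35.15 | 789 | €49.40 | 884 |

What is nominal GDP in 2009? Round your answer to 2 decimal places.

€142761.78

Nominal GDP 2009 = Σ (p_2009 × q_2009) = 72.92·237 + 30.97·628 + 77.66·803 + 49.40·884 = 142761.78.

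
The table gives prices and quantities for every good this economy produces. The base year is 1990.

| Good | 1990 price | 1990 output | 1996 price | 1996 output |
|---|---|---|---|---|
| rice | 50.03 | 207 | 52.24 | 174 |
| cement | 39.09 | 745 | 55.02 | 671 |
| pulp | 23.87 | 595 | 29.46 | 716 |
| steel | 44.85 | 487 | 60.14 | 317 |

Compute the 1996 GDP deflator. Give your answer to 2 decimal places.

Nominal GDP 1996 = 52.24·174 + 55.02·671 + 29.46·716 + 60.14·317 = 86165.92.
Real GDP 1996 (at 1990 prices) = 50.03·174 + 39.09·671 + 23.87·716 + 44.85·317 = 66242.98.
Deflator = Nominal/Real × 100 = 86165.92/66242.98 × 100 = 130.076.

130.08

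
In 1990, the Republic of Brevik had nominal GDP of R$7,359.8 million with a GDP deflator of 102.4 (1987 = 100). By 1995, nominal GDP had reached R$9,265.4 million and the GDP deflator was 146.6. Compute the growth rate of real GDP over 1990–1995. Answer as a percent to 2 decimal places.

-12.06%

Real GDP 1990 = 7359.8 / 1.024 = 7187.30.
Real GDP 1995 = 9265.4 / 1.466 = 6320.19.
Real growth = 6320.19 / 7187.30 − 1 = -0.1206.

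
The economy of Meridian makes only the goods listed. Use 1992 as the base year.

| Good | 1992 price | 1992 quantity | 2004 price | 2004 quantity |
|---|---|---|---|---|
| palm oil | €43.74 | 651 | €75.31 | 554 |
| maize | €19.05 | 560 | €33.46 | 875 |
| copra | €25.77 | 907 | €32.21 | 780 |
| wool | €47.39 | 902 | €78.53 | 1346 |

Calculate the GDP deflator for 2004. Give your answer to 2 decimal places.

Nominal GDP 2004 = 75.31·554 + 33.46·875 + 32.21·780 + 78.53·1346 = 201824.42.
Real GDP 2004 (at 1992 prices) = 43.74·554 + 19.05·875 + 25.77·780 + 47.39·1346 = 124788.25.
Deflator = Nominal/Real × 100 = 201824.42/124788.25 × 100 = 161.734.

161.73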